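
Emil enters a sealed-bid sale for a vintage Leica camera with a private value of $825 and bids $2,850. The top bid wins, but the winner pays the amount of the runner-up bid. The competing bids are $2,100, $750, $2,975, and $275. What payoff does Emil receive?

Highest competing bid: $2,975.
Emil's bid $2,850 is not the highest, so Emil loses, pays nothing, and earns zero payoff.

Emil's payoff: $0.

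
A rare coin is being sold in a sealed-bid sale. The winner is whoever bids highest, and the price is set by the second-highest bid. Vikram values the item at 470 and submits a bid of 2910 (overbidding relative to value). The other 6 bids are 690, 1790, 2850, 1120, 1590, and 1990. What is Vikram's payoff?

Highest competing bid: 2850.
Vikram's bid 2910 is the highest overall, so Vikram wins and pays the second-highest bid, 2850.
Payoff = value − price = 470 − 2850 = -2380.

Payoff = -2380.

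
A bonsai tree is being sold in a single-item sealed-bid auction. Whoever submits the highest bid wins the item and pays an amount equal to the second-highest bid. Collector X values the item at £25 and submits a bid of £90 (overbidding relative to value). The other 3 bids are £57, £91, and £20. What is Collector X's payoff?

Highest competing bid: £91.
Collector X's bid £90 is not the highest, so Collector X loses, pays nothing, and earns zero payoff.

£0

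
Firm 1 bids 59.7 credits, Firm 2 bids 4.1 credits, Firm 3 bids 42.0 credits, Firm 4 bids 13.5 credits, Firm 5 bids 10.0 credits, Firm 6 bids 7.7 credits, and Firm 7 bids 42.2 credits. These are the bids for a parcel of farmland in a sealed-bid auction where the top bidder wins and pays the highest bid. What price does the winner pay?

Bids in descending order: Firm 1 59.7 credits, then Firm 7 42.2 credits, then Firm 3 42.0 credits, then Firm 4 13.5 credits, then Firm 5 10.0 credits, then Firm 6 7.7 credits, then Firm 2 4.1 credits.
Firm 1 is the highest bidder, so Firm 1 wins.
Under the first-price rule, the price is the highest bid: 59.7 credits.

The winner pays 59.7 credits.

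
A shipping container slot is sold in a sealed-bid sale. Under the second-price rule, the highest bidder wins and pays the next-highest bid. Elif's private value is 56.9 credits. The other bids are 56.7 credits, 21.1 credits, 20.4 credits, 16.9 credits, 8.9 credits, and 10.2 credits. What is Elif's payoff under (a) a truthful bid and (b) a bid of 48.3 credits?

(a) 0.2 credits  (b) 0.0 credits

The highest competing bid is 56.7 credits.
Bidding truthfully at 56.9 credits: Elif has the top bid, wins, and pays the second-highest bid 56.7 credits. Payoff = 56.9 credits − 56.7 credits = 0.2 credits.
Bidding 48.3 credits: the top bid is 56.7 credits (a rival), so Elif loses. Payoff = 0.0 credits.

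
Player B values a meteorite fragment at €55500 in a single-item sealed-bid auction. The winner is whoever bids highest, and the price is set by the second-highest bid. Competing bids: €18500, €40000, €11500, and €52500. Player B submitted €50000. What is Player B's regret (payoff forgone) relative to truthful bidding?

The highest competing bid is €52500.
Bidding truthfully at €55500: Player B has the top bid, wins, and pays the second-highest bid €52500. Payoff = €55500 − €52500 = €3000.
Bidding €50000: the top bid is €52500 (a rival), so Player B loses. Payoff = €0.
Regret = truthful payoff − actual payoff = €3000 − €0 = €3000.
This is the dominant-strategy logic: truthful bidding weakly beats any alternative.

€3000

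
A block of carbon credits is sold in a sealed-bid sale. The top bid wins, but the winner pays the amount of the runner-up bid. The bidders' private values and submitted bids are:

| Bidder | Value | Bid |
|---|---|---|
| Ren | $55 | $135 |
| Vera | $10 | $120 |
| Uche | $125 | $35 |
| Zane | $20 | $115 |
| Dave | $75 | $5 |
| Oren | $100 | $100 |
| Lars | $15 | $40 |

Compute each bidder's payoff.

Sorted high to low: Ren $135; Vera $120; Zane $115; Oren $100; Lars $40; Uche $35; Dave $5.
Ren has the top bid and wins; the price is the second-highest bid, $120.
Ren's payoff = $55 − $120 = -$65. All other bidders lose, so their payoff is 0.

Payoffs: Ren -$65, Vera $0, Uche $0, Zane $0, Dave $0, Oren $0, Lars $0.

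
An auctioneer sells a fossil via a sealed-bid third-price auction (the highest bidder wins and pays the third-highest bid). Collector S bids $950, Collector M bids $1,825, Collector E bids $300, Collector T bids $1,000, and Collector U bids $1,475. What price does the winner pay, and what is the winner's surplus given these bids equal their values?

Ordered from highest: Collector M $1,825, then Collector U $1,475, then Collector T $1,000, then Collector S $950, then Collector E $300.
Collector M is the highest bidder, so Collector M wins.
Under the third-price rule, the price is the third-highest bid: $1,000.
Surplus = $1,825 − $1,000 = $825.

The winner pays $1,000 for a surplus of $825.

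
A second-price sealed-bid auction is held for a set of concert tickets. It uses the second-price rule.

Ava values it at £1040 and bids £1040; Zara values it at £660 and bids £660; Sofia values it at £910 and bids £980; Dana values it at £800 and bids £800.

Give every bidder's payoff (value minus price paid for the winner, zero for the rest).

Bids in descending order: Ava £1040; Sofia £980; Dana £800; Zara £660.
Ava has the top bid and wins; the price is the second-highest bid, £980.
Ava's payoff = £1040 − £980 = £60. All other bidders lose, so their payoff is 0.

Payoffs: Ava £60, Zara £0, Sofia £0, Dana £0.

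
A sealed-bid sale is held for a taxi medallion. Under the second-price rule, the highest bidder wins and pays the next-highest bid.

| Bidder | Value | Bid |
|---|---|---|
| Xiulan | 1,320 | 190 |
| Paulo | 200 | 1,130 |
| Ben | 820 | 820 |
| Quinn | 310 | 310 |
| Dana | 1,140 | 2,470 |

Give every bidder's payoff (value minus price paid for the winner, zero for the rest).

Ranking the bids: Dana 2,470; Paulo 1,130; Ben 820; Quinn 310; Xiulan 190.
Dana has the top bid and wins; the price is the second-highest bid, 1,130.
Dana's payoff = 1,140 − 1,130 = 10. All other bidders lose, so their payoff is 0.

Payoffs: Xiulan 0, Paulo 0, Ben 0, Quinn 0, Dana 10.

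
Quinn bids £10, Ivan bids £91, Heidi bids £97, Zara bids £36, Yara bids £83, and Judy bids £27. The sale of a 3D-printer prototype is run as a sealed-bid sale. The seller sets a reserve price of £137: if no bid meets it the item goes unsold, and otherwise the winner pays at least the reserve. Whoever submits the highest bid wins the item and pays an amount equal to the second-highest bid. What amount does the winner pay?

unsold

Bids in descending order: Heidi £97 > Ivan £91 > Yara £83 > Zara £36 > Judy £27 > Quinn £10.
The top bid £97 is below the reserve £137, so the item goes unsold and nothing is paid.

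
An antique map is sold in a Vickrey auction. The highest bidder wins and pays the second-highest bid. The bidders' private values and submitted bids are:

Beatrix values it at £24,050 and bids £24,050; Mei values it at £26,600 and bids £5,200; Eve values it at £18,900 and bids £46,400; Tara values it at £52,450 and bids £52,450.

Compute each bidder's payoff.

Beatrix £0, Mei £0, Eve £0, Tara £6,050.

Sorted high to low: Tara £52,450 > Eve £46,400 > Beatrix £24,050 > Mei £5,200.
Tara has the top bid and wins; the price is the second-highest bid, £46,400.
Tara's payoff = £52,450 − £46,400 = £6,050. All other bidders lose, so their payoff is 0.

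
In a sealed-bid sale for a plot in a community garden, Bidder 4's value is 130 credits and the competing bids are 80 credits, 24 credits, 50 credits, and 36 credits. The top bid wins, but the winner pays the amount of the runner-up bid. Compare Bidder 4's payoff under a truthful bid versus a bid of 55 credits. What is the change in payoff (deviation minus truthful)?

The highest competing bid is 80 credits.
Bidding truthfully at 130 credits: Bidder 4 has the top bid, wins, and pays the second-highest bid 80 credits. Payoff = 130 credits − 80 credits = 50 credits.
Bidding 55 credits: the top bid is 80 credits (a rival), so Bidder 4 loses. Payoff = 0 credits.
Change = 0 credits − 50 credits = -50 credits.

Change in payoff: -50 credits.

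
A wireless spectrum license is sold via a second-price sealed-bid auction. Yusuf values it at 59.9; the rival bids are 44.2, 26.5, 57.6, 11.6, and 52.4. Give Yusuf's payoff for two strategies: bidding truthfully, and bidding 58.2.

Truthful: 2.3; alternative: 2.3.

The highest competing bid is 57.6.
Bidding truthfully at 59.9: Yusuf has the top bid, wins, and pays the second-highest bid 57.6. Payoff = 59.9 − 57.6 = 2.3.
Bidding 58.2: Yusuf has the top bid, wins, and pays the second-highest bid 57.6. Payoff = 59.9 − 57.6 = 2.3.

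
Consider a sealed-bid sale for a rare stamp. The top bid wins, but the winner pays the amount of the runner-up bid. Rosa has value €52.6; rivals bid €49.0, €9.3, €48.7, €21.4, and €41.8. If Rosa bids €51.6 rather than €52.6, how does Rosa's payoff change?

The highest competing bid is €49.0.
Bidding truthfully at €52.6: Rosa has the top bid, wins, and pays the second-highest bid €49.0. Payoff = €52.6 − €49.0 = €3.6.
Bidding €51.6: Rosa has the top bid, wins, and pays the second-highest bid €49.0. Payoff = €52.6 − €49.0 = €3.6.
Change = €3.6 − €3.6 = €0.0.

Payoff change: €0.0.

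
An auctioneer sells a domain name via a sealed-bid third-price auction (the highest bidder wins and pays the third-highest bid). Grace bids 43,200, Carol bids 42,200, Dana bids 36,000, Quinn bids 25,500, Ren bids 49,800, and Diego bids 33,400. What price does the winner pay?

Bids in descending order: Ren 49,800; Grace 43,200; Carol 42,200; Dana 36,000; Diego 33,400; Quinn 25,500.
Ren is the highest bidder, so Ren wins.
Under the third-price rule, the price is the third-highest bid: 42,200.

The winner pays 42,200.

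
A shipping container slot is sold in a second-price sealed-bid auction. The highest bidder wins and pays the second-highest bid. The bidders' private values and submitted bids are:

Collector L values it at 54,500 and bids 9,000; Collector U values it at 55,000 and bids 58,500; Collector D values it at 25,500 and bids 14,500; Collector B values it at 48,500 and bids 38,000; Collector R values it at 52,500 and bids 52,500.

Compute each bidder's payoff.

Bids in descending order: Collector U 58,500, then Collector R 52,500, then Collector B 38,000, then Collector D 14,500, then Collector L 9,000.
Collector U has the top bid and wins; the price is the second-highest bid, 52,500.
Collector U's payoff = 55,000 − 52,500 = 2,500. All other bidders lose, so their payoff is 0.

Payoffs: Collector L 0, Collector U 2,500, Collector D 0, Collector B 0, Collector R 0.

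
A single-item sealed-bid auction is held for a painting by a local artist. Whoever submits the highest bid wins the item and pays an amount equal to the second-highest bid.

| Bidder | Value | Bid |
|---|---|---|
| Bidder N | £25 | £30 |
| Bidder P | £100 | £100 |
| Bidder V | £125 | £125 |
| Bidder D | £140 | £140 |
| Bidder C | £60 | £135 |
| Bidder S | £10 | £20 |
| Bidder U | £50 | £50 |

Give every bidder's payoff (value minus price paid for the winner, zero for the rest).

Bids in descending order: Bidder D £140, then Bidder C £135, then Bidder V £125, then Bidder P £100, then Bidder U £50, then Bidder N £30, then Bidder S £20.
Bidder D has the top bid and wins; the price is the second-highest bid, £135.
Bidder D's payoff = £140 − £135 = £5. All other bidders lose, so their payoff is 0.

Payoffs: Bidder N £0, Bidder P £0, Bidder V £0, Bidder D £5, Bidder C £0, Bidder S £0, Bidder U £0.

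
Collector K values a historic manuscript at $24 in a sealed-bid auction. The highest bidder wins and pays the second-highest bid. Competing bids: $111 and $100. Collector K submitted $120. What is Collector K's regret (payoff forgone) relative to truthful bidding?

Payoff forgone: $87.

The highest competing bid is $111.
Bidding truthfully at $24: the top bid is $111 (a rival), so Collector K loses. Payoff = $0.
Bidding $120: Collector K has the top bid, wins, and pays the second-highest bid $111. Payoff = $24 − $111 = -$87.
Regret = truthful payoff − actual payoff = $0 − -$87 = $87.
This is the dominant-strategy logic: truthful bidding weakly beats any alternative.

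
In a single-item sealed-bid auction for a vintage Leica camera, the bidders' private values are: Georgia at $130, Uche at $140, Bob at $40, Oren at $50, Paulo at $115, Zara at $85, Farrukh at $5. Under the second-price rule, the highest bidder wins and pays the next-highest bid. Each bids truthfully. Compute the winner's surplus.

Ordered from highest: Uche $140; Georgia $130; Paulo $115; Zara $85; Oren $50; Bob $40; Farrukh $5.
Uche wins with the top bid and pays the second-highest, $130.
Surplus = $140 − $130 = $10.

$10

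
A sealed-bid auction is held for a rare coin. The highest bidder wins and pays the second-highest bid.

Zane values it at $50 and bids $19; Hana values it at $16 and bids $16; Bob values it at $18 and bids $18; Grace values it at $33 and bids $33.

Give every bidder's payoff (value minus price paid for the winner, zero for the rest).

Bids in descending order: Grace $33 > Zane $19 > Bob $18 > Hana $16.
Grace has the top bid and wins; the price is the second-highest bid, $19.
Grace's payoff = $33 − $19 = $14. All other bidders lose, so their payoff is 0.

Zane $0, Hana $0, Bob $0, Grace $14.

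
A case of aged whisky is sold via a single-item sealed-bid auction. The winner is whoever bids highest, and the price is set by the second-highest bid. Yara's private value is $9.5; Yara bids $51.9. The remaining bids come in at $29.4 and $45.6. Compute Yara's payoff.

Payoff = -$36.1.

Highest competing bid: $45.6.
Yara's bid $51.9 is the highest overall, so Yara wins and pays the second-highest bid, $45.6.
Payoff = value − price = $9.5 − $45.6 = -$36.1.
Overbidding won the item at a price above value — truthful bidding would have avoided this loss.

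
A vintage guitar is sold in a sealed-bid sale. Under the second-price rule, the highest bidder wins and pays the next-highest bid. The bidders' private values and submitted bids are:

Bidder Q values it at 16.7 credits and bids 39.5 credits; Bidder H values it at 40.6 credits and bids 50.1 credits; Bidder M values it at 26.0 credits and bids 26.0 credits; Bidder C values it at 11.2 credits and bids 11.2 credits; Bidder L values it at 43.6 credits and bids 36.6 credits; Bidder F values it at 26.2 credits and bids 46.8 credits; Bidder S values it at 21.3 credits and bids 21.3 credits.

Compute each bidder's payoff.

Bidder Q 0.0 credits, Bidder H -6.2 credits, Bidder M 0.0 credits, Bidder C 0.0 credits, Bidder L 0.0 credits, Bidder F 0.0 credits, Bidder S 0.0 credits.

Sorted high to low: Bidder H 50.1 credits; Bidder F 46.8 credits; Bidder Q 39.5 credits; Bidder L 36.6 credits; Bidder M 26.0 credits; Bidder S 21.3 credits; Bidder C 11.2 credits.
Bidder H has the top bid and wins; the price is the second-highest bid, 46.8 credits.
Bidder H's payoff = 40.6 credits − 46.8 credits = -6.2 credits. All other bidders lose, so their payoff is 0.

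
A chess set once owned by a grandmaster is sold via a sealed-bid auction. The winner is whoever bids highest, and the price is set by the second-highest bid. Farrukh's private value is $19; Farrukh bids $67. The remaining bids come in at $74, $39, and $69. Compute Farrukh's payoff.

Highest competing bid: $74.
Farrukh's bid $67 is not the highest, so Farrukh loses, pays nothing, and earns zero payoff.

Farrukh's payoff: $0.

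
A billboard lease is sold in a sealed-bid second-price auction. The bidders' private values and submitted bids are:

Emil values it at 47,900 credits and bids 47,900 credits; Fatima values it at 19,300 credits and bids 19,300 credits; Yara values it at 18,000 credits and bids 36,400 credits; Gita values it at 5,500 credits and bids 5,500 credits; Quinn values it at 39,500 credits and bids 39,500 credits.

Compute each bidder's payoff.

Bids in descending order: Emil 47,900 credits; Quinn 39,500 credits; Yara 36,400 credits; Fatima 19,300 credits; Gita 5,500 credits.
Emil has the top bid and wins; the price is the second-highest bid, 39,500 credits.
Emil's payoff = 47,900 credits − 39,500 credits = 8,400 credits. All other bidders lose, so their payoff is 0.

Payoffs: Emil 8,400 credits, Fatima 0 credits, Yara 0 credits, Gita 0 credits, Quinn 0 credits.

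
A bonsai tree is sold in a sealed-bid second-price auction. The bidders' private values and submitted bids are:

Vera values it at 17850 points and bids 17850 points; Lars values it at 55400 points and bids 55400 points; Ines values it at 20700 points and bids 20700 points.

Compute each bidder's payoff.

Bids in descending order: Lars 55400 points > Ines 20700 points > Vera 17850 points.
Lars has the top bid and wins; the price is the second-highest bid, 20700 points.
Lars's payoff = 55400 points − 20700 points = 34700 points. All other bidders lose, so their payoff is 0.

Vera 0 points, Lars 34700 points, Ines 0 points.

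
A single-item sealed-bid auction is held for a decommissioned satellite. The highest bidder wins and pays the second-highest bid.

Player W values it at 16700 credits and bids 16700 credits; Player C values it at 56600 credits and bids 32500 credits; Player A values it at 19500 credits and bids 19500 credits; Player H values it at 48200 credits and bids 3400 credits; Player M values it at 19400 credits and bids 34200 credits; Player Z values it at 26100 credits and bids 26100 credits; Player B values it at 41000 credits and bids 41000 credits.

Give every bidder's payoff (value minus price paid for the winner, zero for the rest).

Player W 0 credits, Player C 0 credits, Player A 0 credits, Player H 0 credits, Player M 0 credits, Player Z 0 credits, Player B 6800 credits.

Ranking the bids: Player B 41000 credits, then Player M 34200 credits, then Player C 32500 credits, then Player Z 26100 credits, then Player A 19500 credits, then Player W 16700 credits, then Player H 3400 credits.
Player B has the top bid and wins; the price is the second-highest bid, 34200 credits.
Player B's payoff = 41000 credits − 34200 credits = 6800 credits. All other bidders lose, so their payoff is 0.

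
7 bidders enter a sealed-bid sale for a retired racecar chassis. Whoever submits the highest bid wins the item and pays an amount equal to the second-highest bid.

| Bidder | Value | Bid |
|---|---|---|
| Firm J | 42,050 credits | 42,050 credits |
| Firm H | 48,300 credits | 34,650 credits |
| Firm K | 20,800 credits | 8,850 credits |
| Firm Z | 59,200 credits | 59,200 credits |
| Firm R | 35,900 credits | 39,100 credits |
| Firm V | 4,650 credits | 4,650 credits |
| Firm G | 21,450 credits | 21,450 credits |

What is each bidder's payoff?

Firm J 0 credits, Firm H 0 credits, Firm K 0 credits, Firm Z 17,150 credits, Firm R 0 credits, Firm V 0 credits, Firm G 0 credits.

Ordered from highest: Firm Z 59,200 credits, then Firm J 42,050 credits, then Firm R 39,100 credits, then Firm H 34,650 credits, then Firm G 21,450 credits, then Firm K 8,850 credits, then Firm V 4,650 credits.
Firm Z has the top bid and wins; the price is the second-highest bid, 42,050 credits.
Firm Z's payoff = 59,200 credits − 42,050 credits = 17,150 credits. All other bidders lose, so their payoff is 0.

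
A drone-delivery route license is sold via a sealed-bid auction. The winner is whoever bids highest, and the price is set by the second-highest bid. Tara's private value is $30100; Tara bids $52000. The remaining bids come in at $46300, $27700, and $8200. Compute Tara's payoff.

-$16200

Highest competing bid: $46300.
Tara's bid $52000 is the highest overall, so Tara wins and pays the second-highest bid, $46300.
Payoff = value − price = $30100 − $46300 = -$16200.
Overbidding won the item at a price above value — truthful bidding would have avoided this loss.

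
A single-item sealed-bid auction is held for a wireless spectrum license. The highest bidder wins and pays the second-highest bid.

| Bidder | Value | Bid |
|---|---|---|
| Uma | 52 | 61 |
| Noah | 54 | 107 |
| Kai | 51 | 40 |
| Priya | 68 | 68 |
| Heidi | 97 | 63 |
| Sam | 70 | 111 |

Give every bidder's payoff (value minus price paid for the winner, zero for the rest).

Uma 0, Noah 0, Kai 0, Priya 0, Heidi 0, Sam -37.

Ranking the bids: Sam 111, then Noah 107, then Priya 68, then Heidi 63, then Uma 61, then Kai 40.
Sam has the top bid and wins; the price is the second-highest bid, 107.
Sam's payoff = 70 − 107 = -37. All other bidders lose, so their payoff is 0.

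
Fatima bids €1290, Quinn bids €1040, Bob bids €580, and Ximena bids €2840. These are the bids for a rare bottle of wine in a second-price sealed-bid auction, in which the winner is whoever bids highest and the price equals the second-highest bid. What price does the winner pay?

Price paid: €1290.

Sorted high to low: Ximena €2840 > Fatima €1290 > Quinn €1040 > Bob €580.
Ximena is the highest bidder, so Ximena wins.
Under the second-price rule, the price is the second-highest bid: €1290.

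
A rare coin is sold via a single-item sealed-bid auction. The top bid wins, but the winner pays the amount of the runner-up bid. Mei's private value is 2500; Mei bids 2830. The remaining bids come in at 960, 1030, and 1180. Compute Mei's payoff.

Payoff = 1320.

Highest competing bid: 1180.
Mei's bid 2830 is the highest overall, so Mei wins and pays the second-highest bid, 1180.
Payoff = value − price = 2500 − 1180 = 1320.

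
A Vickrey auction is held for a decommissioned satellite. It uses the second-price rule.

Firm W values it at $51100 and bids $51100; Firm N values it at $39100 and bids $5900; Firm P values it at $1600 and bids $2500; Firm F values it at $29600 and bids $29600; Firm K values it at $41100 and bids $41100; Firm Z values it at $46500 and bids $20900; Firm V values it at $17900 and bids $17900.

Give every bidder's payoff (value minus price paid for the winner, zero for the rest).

Firm W $10000, Firm N $0, Firm P $0, Firm F $0, Firm K $0, Firm Z $0, Firm V $0.

Ordered from highest: Firm W $51100, then Firm K $41100, then Firm F $29600, then Firm Z $20900, then Firm V $17900, then Firm N $5900, then Firm P $2500.
Firm W has the top bid and wins; the price is the second-highest bid, $41100.
Firm W's payoff = $51100 − $41100 = $10000. All other bidders lose, so their payoff is 0.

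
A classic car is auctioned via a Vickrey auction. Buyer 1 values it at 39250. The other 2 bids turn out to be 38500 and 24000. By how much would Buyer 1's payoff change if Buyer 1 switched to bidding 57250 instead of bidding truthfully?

The highest competing bid is 38500.
Bidding truthfully at 39250: Buyer 1 has the top bid, wins, and pays the second-highest bid 38500. Payoff = 39250 − 38500 = 750.
Bidding 57250: Buyer 1 has the top bid, wins, and pays the second-highest bid 38500. Payoff = 39250 − 38500 = 750.
Change = 750 − 750 = 0.

Payoff change: 0.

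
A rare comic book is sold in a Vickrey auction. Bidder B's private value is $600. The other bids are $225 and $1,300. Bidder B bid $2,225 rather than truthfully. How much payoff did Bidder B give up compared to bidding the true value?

The highest competing bid is $1,300.
Bidding truthfully at $600: the top bid is $1,300 (a rival), so Bidder B loses. Payoff = $0.
Bidding $2,225: Bidder B has the top bid, wins, and pays the second-highest bid $1,300. Payoff = $600 − $1,300 = -$700.
Regret = truthful payoff − actual payoff = $0 − -$700 = $700.
Deviating from a truthful bid can only lose payoff in a second-price auction — never gain.

Regret: $700.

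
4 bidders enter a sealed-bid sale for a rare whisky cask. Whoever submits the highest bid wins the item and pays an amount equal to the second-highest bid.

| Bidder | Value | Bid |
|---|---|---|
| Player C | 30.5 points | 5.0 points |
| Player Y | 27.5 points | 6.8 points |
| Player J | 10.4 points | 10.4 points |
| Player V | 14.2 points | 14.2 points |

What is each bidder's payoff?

Ordered from highest: Player V 14.2 points; Player J 10.4 points; Player Y 6.8 points; Player C 5.0 points.
Player V has the top bid and wins; the price is the second-highest bid, 10.4 points.
Player V's payoff = 14.2 points − 10.4 points = 3.8 points. All other bidders lose, so their payoff is 0.

Payoffs: Player C 0.0 points, Player Y 0.0 points, Player J 0.0 points, Player V 3.8 points.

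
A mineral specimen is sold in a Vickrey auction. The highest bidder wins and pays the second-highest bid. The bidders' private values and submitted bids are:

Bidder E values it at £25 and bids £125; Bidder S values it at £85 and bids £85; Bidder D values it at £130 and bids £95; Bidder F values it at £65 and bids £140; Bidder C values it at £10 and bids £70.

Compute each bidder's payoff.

Bidder E £0, Bidder S £0, Bidder D £0, Bidder F -£60, Bidder C £0.

Ordered from highest: Bidder F £140, then Bidder E £125, then Bidder D £95, then Bidder S £85, then Bidder C £70.
Bidder F has the top bid and wins; the price is the second-highest bid, £125.
Bidder F's payoff = £65 − £125 = -£60. All other bidders lose, so their payoff is 0.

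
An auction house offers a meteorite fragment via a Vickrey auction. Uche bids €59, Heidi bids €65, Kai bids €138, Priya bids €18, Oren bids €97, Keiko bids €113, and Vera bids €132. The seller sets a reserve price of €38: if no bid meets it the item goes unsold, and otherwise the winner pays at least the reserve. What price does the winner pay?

Ranking the bids: Kai €138 > Vera €132 > Keiko €113 > Oren €97 > Heidi €65 > Uche €59 > Priya €18.
Kai has the highest bid, so Kai wins.
The second-highest bid is €132, which exceeds the reserve, so that sets the price.

The winner pays €132.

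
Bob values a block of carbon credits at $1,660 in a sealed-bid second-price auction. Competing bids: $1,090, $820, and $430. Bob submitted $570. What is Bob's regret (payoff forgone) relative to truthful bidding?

Regret: $570.

The highest competing bid is $1,090.
Bidding truthfully at $1,660: Bob has the top bid, wins, and pays the second-highest bid $1,090. Payoff = $1,660 − $1,090 = $570.
Bidding $570: the top bid is $1,090 (a rival), so Bob loses. Payoff = $0.
Regret = truthful payoff − actual payoff = $570 − $0 = $570.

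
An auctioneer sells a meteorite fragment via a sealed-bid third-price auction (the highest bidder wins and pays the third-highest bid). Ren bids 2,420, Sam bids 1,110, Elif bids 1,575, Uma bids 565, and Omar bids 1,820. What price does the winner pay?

1,575

Ordered from highest: Ren 2,420; Omar 1,820; Elif 1,575; Sam 1,110; Uma 565.
Ren is the highest bidder, so Ren wins.
Under the third-price rule, the price is the third-highest bid: 1,575.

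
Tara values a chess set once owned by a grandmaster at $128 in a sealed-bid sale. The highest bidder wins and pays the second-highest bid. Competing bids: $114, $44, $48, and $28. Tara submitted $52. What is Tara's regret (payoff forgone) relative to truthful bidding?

The highest competing bid is $114.
Bidding truthfully at $128: Tara has the top bid, wins, and pays the second-highest bid $114. Payoff = $128 − $114 = $14.
Bidding $52: the top bid is $114 (a rival), so Tara loses. Payoff = $0.
Regret = truthful payoff − actual payoff = $14 − $0 = $14.

$14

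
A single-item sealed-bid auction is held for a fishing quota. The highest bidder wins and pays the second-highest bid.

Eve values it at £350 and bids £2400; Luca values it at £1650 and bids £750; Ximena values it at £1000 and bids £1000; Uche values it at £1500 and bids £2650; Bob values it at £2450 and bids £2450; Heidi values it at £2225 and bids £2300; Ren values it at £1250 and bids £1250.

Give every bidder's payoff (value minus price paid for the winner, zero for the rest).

Sorted high to low: Uche £2650; Bob £2450; Eve £2400; Heidi £2300; Ren £1250; Ximena £1000; Luca £750.
Uche has the top bid and wins; the price is the second-highest bid, £2450.
Uche's payoff = £1500 − £2450 = -£950. All other bidders lose, so their payoff is 0.

Eve £0, Luca £0, Ximena £0, Uche -£950, Bob £0, Heidi £0, Ren £0.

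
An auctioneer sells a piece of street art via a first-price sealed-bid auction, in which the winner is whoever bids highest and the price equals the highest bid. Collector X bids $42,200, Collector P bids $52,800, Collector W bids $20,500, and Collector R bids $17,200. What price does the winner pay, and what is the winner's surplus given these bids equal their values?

Ordered from highest: Collector P $52,800, then Collector X $42,200, then Collector W $20,500, then Collector R $17,200.
Collector P is the highest bidder, so Collector P wins.
Under the first-price rule, the price is the highest bid: $52,800.
Surplus = $52,800 − $52,800 = $0.

Price $52,800; surplus $0.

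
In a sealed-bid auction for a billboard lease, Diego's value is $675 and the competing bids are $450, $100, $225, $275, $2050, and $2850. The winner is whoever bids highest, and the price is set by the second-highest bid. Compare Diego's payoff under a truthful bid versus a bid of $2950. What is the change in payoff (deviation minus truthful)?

-$2175

The highest competing bid is $2850.
Bidding truthfully at $675: the top bid is $2850 (a rival), so Diego loses. Payoff = $0.
Bidding $2950: Diego has the top bid, wins, and pays the second-highest bid $2850. Payoff = $675 − $2850 = -$2175.
Change = -$2175 − $0 = -$2175.
Deviating from a truthful bid can only lose payoff in a second-price auction — never gain.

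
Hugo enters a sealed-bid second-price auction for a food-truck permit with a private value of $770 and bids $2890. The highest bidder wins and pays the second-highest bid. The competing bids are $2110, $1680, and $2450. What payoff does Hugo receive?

Hugo's payoff: -$1680.

Highest competing bid: $2450.
Hugo's bid $2890 is the highest overall, so Hugo wins and pays the second-highest bid, $2450.
Payoff = value − price = $770 − $2450 = -$1680.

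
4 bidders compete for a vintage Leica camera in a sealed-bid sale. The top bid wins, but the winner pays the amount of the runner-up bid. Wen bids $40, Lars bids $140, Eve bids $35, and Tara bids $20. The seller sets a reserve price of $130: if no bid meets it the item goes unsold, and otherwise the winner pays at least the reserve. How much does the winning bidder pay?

Price paid: $130.

Ranking the bids: Lars $140 > Wen $40 > Eve $35 > Tara $20.
Lars has the highest bid, so Lars wins.
The second-highest bid is $40, but the reserve $130 is higher, so the price is the reserve.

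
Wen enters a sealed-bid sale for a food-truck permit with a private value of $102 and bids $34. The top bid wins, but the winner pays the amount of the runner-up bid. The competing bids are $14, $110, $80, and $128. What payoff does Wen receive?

Highest competing bid: $128.
Wen's bid $34 is not the highest, so Wen loses, pays nothing, and earns zero payoff.

Payoff = $0.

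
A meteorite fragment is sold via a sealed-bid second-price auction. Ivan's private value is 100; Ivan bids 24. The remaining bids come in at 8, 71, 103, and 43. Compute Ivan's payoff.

Highest competing bid: 103.
Ivan's bid 24 is not the highest, so Ivan loses, pays nothing, and earns zero payoff.

Payoff = 0.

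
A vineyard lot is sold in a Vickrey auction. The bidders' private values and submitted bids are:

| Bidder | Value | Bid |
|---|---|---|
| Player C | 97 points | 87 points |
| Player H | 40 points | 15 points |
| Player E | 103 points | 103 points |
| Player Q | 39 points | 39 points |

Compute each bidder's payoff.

Player C 0 points, Player H 0 points, Player E 16 points, Player Q 0 points.

Ranking the bids: Player E 103 points; Player C 87 points; Player Q 39 points; Player H 15 points.
Player E has the top bid and wins; the price is the second-highest bid, 87 points.
Player E's payoff = 103 points − 87 points = 16 points. All other bidders lose, so their payoff is 0.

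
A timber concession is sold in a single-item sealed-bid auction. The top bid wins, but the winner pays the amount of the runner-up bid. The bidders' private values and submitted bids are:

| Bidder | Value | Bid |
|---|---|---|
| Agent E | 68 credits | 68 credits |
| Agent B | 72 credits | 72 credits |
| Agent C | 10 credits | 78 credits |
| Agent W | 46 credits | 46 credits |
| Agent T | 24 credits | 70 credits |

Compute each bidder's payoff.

Agent E 0 credits, Agent B 0 credits, Agent C -62 credits, Agent W 0 credits, Agent T 0 credits.

Ordered from highest: Agent C 78 credits, then Agent B 72 credits, then Agent T 70 credits, then Agent E 68 credits, then Agent W 46 credits.
Agent C has the top bid and wins; the price is the second-highest bid, 72 credits.
Agent C's payoff = 10 credits − 72 credits = -62 credits. All other bidders lose, so their payoff is 0.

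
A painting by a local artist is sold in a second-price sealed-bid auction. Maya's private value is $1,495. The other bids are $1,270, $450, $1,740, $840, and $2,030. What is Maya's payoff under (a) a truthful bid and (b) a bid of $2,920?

(a) $0  (b) -$535

The highest competing bid is $2,030.
Bidding truthfully at $1,495: the top bid is $2,030 (a rival), so Maya loses. Payoff = $0.
Bidding $2,920: Maya has the top bid, wins, and pays the second-highest bid $2,030. Payoff = $1,495 − $2,030 = -$535.
This is the dominant-strategy logic: truthful bidding weakly beats any alternative.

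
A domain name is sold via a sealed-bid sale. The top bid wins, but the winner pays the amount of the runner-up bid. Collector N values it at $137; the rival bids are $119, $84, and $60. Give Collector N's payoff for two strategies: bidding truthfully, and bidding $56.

(a) $18  (b) $0

The highest competing bid is $119.
Bidding truthfully at $137: Collector N has the top bid, wins, and pays the second-highest bid $119. Payoff = $137 − $119 = $18.
Bidding $56: the top bid is $119 (a rival), so Collector N loses. Payoff = $0.
Deviating from a truthful bid can only lose payoff in a second-price auction — never gain.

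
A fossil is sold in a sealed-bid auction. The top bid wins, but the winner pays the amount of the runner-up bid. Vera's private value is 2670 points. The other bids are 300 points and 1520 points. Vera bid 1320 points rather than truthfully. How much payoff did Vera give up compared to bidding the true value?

Regret: 1150 points.

The highest competing bid is 1520 points.
Bidding truthfully at 2670 points: Vera has the top bid, wins, and pays the second-highest bid 1520 points. Payoff = 2670 points − 1520 points = 1150 points.
Bidding 1320 points: the top bid is 1520 points (a rival), so Vera loses. Payoff = 0 points.
Regret = truthful payoff − actual payoff = 1150 points − 0 points = 1150 points.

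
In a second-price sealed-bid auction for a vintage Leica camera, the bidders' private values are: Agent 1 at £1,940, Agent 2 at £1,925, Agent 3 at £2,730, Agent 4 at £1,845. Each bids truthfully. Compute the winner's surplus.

£790

Bids in descending order: Agent 3 £2,730, then Agent 1 £1,940, then Agent 2 £1,925, then Agent 4 £1,845.
Agent 3 wins with the top bid and pays the second-highest, £1,940.
Surplus = £2,730 − £1,940 = £790.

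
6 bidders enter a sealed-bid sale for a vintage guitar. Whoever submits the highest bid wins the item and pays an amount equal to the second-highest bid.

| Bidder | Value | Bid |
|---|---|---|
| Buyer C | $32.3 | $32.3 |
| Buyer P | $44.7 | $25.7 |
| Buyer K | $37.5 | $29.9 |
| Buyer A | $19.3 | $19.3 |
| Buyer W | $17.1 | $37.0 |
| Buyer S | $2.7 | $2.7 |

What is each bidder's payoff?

Payoffs: Buyer C $0.0, Buyer P $0.0, Buyer K $0.0, Buyer A $0.0, Buyer W -$15.2, Buyer S $0.0.

Bids in descending order: Buyer W $37.0 > Buyer C $32.3 > Buyer K $29.9 > Buyer P $25.7 > Buyer A $19.3 > Buyer S $2.7.
Buyer W has the top bid and wins; the price is the second-highest bid, $32.3.
Buyer W's payoff = $17.1 − $32.3 = -$15.2. All other bidders lose, so their payoff is 0.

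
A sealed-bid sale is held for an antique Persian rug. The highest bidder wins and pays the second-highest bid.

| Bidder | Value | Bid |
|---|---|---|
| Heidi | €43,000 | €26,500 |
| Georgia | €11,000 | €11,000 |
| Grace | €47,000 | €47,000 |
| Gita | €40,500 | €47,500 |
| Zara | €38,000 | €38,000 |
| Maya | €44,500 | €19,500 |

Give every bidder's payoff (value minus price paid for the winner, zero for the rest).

Heidi €0, Georgia €0, Grace €0, Gita -€6,500, Zara €0, Maya €0.

Ordered from highest: Gita €47,500, then Grace €47,000, then Zara €38,000, then Heidi €26,500, then Maya €19,500, then Georgia €11,000.
Gita has the top bid and wins; the price is the second-highest bid, €47,000.
Gita's payoff = €40,500 − €47,000 = -€6,500. All other bidders lose, so their payoff is 0.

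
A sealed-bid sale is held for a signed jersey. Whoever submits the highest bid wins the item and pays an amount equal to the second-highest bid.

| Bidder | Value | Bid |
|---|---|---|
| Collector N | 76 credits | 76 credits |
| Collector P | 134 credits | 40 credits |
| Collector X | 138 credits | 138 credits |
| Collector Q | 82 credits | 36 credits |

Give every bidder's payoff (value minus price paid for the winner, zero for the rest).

Ranking the bids: Collector X 138 credits, then Collector N 76 credits, then Collector P 40 credits, then Collector Q 36 credits.
Collector X has the top bid and wins; the price is the second-highest bid, 76 credits.
Collector X's payoff = 138 credits − 76 credits = 62 credits. All other bidders lose, so their payoff is 0.

Collector N 0 credits, Collector P 0 credits, Collector X 62 credits, Collector Q 0 credits.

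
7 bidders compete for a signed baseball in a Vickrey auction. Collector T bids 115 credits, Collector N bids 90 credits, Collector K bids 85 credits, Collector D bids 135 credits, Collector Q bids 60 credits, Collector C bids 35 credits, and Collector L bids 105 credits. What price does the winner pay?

Ranking the bids: Collector D 135 credits > Collector T 115 credits > Collector L 105 credits > Collector N 90 credits > Collector K 85 credits > Collector Q 60 credits > Collector C 35 credits.
Collector D has the highest bid, so Collector D wins.
The second-highest bid is 115 credits, so that is what Collector D pays.

The winner pays 115 credits.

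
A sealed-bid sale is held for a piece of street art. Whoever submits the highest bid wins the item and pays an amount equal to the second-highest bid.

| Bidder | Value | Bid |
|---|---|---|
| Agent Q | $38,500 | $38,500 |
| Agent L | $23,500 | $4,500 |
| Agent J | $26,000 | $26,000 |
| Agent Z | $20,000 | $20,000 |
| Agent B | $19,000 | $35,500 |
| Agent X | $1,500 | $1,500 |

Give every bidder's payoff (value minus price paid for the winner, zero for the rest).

Agent Q $3,000, Agent L $0, Agent J $0, Agent Z $0, Agent B $0, Agent X $0.

Sorted high to low: Agent Q $38,500 > Agent B $35,500 > Agent J $26,000 > Agent Z $20,000 > Agent L $4,500 > Agent X $1,500.
Agent Q has the top bid and wins; the price is the second-highest bid, $35,500.
Agent Q's payoff = $38,500 − $35,500 = $3,000. All other bidders lose, so their payoff is 0.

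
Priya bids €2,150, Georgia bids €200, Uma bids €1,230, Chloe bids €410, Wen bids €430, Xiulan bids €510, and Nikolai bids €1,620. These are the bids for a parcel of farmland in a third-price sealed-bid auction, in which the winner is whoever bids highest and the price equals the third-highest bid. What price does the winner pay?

The winner pays €1,230.

Bids in descending order: Priya €2,150 > Nikolai €1,620 > Uma €1,230 > Xiulan €510 > Wen €430 > Chloe €410 > Georgia €200.
Priya is the highest bidder, so Priya wins.
Under the third-price rule, the price is the third-highest bid: €1,230.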